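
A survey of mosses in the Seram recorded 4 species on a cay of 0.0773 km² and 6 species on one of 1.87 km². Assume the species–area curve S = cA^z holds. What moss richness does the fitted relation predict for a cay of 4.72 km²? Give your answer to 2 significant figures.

6.8

z = ln(6/4) / ln(1.87/0.0773) = 0.4055 / 3.1860 = 0.1273
c = 4 / 0.0773^0.1273 = 4 / 0.7219 = 5.541
S₃ = 5.541 × 4.72^0.1273 = 5.541 × 1.218 ≈ 6.75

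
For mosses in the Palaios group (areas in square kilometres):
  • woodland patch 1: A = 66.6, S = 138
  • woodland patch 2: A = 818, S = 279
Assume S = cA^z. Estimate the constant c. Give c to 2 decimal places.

42.47

z = ln(S₂/S₁) / ln(A₂/A₁) = ln(279/138) / ln(818/66.6) = 0.7040 / 2.5082 = 0.2807
c = S₁ / A₁^z = 138 / 66.6^0.2807 = 138 / 3.249 = 42.47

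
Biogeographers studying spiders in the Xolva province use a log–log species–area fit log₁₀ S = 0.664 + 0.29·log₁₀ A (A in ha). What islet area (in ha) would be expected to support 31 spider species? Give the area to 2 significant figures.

710 ha

31 = 4.613 × A^0.29  ⇒  A^0.29 = 31/4.613 = 6.72
ln A = ln(6.72) / 0.29 = 1.9051 / 0.29 = 6.5692
A = e^6.5692 ≈ 712.8 ha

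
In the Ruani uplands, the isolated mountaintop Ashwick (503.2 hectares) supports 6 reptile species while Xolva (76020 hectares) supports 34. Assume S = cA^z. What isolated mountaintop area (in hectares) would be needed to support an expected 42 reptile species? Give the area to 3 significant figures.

140000 hectares

z = ln(34/6) / ln(76020/503.2) = 1.7346 / 5.0178 = 0.3457
c = 6 / 503.2^0.3457 = 6 / 8.59 = 0.6985
A = (42/0.6985)^(1/0.3457) ⇒ ln A = ln(60.13)/0.3457 = 11.8500
A = e^11.8500 ≈ 140087 hectares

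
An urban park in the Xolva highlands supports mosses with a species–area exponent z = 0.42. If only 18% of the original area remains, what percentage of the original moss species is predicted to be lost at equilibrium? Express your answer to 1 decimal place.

S_new/S_old = (A_new/A_old)^z = 0.18^0.42
= exp(0.42 × ln 0.18) = exp(0.42 × -1.7148) = exp(-0.7202) ≈ 0.4866
Fraction lost = 1 − 0.4866 = 0.5134

51.3%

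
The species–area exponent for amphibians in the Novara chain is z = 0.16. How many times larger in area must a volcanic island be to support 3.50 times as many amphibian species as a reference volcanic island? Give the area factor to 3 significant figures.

2510

(A₂/A₁)^0.16 = 3.5, so A₂/A₁ = 3.5^(1/0.16) = 3.5^6.25
ln(A₂/A₁) = ln 3.5 / 0.16 = 1.2528 / 0.16 = 7.8298
A₂/A₁ = e^7.8298 ≈ 2514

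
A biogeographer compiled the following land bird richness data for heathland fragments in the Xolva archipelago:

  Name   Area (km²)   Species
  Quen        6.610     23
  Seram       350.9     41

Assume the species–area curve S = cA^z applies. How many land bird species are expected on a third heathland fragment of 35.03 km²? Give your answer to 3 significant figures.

z = ln(41/23) / ln(350.9/6.61) = 0.5781 / 3.9719 = 0.1455
c = 23 / 6.61^0.1455 = 23 / 1.316 = 17.47
S₃ = 17.47 × 35.03^0.1455 = 17.47 × 1.678 ≈ 29.32

29.3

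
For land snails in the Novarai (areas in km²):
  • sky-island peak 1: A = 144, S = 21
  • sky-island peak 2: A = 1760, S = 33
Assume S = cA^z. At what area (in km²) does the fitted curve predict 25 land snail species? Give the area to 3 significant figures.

z = ln(33/21) / ln(1760/144) = 0.4520 / 2.5033 = 0.1806
c = 21 / 144^0.1806 = 21 / 2.453 = 8.561
A = (25/8.561)^(1/0.1806) ⇒ ln A = ln(2.92)/0.1806 = 5.9354
A = e^5.9354 ≈ 378.2 km²

378 km²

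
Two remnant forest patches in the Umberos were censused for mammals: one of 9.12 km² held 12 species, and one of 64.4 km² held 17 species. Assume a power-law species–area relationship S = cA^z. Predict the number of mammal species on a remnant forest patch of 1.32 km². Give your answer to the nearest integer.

9

z = ln(17/12) / ln(64.4/9.12) = 0.3483 / 1.9546 = 0.1782
c = 12 / 9.12^0.1782 = 12 / 1.483 = 8.093
S₃ = 8.093 × 1.32^0.1782 = 8.093 × 1.051 ≈ 8.504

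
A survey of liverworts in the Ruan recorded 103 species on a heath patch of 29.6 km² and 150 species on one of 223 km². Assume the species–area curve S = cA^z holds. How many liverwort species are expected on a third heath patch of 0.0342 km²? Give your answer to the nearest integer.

29

z = ln(150/103) / ln(223/29.6) = 0.3759 / 2.0194 = 0.1861
c = 103 / 29.6^0.1861 = 103 / 1.879 = 54.82
S₃ = 54.82 × 0.0342^0.1861 = 54.82 × 0.5335 ≈ 29.25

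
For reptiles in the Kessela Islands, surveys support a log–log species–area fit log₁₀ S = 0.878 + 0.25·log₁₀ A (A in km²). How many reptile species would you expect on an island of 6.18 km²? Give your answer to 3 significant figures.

11.9

S = 7.551 × 6.18^0.25
ln S = ln 7.551 + 0.25 × ln 6.18 = 2.0217 + 0.25 × 1.8213 = 2.4770
S = e^2.4770 ≈ 11.91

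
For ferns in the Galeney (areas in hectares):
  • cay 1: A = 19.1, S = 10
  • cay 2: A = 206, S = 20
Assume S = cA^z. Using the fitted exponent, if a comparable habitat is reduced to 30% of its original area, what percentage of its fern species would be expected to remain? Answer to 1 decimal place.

z = ln(20/10) / ln(206/19.1) = 0.6931 / 2.3782 = 0.2915
S_new/S_old = (A_new/A_old)^z = 0.3^0.2915 = exp(0.2915 × -1.2040) = 0.704

70.4%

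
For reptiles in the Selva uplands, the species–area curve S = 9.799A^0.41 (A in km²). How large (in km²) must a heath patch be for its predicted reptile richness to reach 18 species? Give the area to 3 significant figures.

18 = 9.799 × A^0.41  ⇒  A^0.41 = 18/9.799 = 1.837
ln A = ln(1.837) / 0.41 = 0.6081 / 0.41 = 1.4831
A = e^1.4831 ≈ 4.407 km²

4.41 km²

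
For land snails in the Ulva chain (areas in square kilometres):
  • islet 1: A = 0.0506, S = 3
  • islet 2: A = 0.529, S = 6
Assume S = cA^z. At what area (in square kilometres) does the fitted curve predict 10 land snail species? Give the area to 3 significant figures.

2.98 square kilometres

z = ln(6/3) / ln(0.529/0.0506) = 0.6931 / 2.3470 = 0.2953
c = 3 / 0.0506^0.2953 = 3 / 0.4143 = 7.241
A = (10/7.241)^(1/0.2953) ⇒ ln A = ln(1.381)/0.2953 = 1.0929
A = e^1.0929 ≈ 2.983 square kilometres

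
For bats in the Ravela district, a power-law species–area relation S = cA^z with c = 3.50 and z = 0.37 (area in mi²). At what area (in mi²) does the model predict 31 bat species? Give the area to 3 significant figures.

363 mi²

31 = 3.5 × A^0.37  ⇒  A^0.37 = 31/3.5 = 8.857
ln A = ln(8.857) / 0.37 = 2.1812 / 0.37 = 5.8952
A = e^5.8952 ≈ 363.3 mi²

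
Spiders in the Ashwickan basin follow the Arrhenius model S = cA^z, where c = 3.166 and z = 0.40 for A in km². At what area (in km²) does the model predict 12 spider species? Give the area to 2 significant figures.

12 = 3.166 × A^0.4  ⇒  A^0.4 = 12/3.166 = 3.79
ln A = ln(3.79) / 0.4 = 1.3324 / 0.4 = 3.3311
A = e^3.3311 ≈ 27.97 km²

28 km²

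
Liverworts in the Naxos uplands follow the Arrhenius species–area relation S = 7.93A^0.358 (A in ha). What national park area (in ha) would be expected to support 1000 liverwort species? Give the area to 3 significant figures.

1000 = 7.93 × A^0.358  ⇒  A^0.358 = 1000/7.93 = 126.1
ln A = ln(126.1) / 0.358 = 4.8371 / 0.358 = 13.5115
A = e^13.5115 ≈ 737823 ha

738000 ha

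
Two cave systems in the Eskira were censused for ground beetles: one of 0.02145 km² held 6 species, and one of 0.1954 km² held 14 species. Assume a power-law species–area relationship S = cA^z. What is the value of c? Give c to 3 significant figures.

z = ln(S₂/S₁) / ln(A₂/A₁) = ln(14/6) / ln(0.1954/0.02145) = 0.8473 / 2.2093 = 0.3835
c = S₁ / A₁^z = 6 / 0.02145^0.3835 = 6 / 0.2291 = 26.19

26.2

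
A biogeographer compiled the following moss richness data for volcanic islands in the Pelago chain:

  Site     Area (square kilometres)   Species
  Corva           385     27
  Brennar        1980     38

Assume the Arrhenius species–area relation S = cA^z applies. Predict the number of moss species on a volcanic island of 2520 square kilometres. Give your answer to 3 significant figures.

40.0

z = ln(38/27) / ln(1980/385) = 0.3417 / 1.6376 = 0.2087
c = 27 / 385^0.2087 = 27 / 3.464 = 7.795
S₃ = 7.795 × 2520^0.2087 = 7.795 × 5.127 ≈ 39.96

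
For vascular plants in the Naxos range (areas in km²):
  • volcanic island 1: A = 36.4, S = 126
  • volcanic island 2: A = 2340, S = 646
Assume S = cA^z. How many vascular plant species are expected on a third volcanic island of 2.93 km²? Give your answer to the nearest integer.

47

z = ln(646/126) / ln(2340/36.4) = 1.6345 / 4.1633 = 0.3926
c = 126 / 36.4^0.3926 = 126 / 4.101 = 30.72
S₃ = 30.72 × 2.93^0.3926 = 30.72 × 1.525 ≈ 46.86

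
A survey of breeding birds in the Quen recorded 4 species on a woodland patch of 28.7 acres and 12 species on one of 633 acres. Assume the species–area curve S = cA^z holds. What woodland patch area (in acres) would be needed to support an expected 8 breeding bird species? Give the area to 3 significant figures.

202 acres

z = ln(12/4) / ln(633/28.7) = 1.0986 / 3.0936 = 0.3551
c = 4 / 28.7^0.3551 = 4 / 3.294 = 1.214
A = (8/1.214)^(1/0.3551) ⇒ ln A = ln(6.588)/0.3551 = 5.3087
A = e^5.3087 ≈ 202.1 acres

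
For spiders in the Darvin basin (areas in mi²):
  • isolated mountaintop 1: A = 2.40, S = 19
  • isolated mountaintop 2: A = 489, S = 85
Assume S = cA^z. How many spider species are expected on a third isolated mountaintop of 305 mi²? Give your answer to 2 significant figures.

74

z = ln(85/19) / ln(489/2.4) = 1.4982 / 5.3169 = 0.2818
c = 19 / 2.4^0.2818 = 19 / 1.28 = 14.85
S₃ = 14.85 × 305^0.2818 = 14.85 × 5.012 ≈ 74.41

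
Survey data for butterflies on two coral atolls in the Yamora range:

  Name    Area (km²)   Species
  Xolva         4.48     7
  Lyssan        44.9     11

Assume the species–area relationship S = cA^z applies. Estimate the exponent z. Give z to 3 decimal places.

Taking logs: ln S = ln c + z ln A, so z = (ln S₂ − ln S₁)/(ln A₂ − ln A₁).
z = ln(11/7) / ln(44.9/4.48) = ln(1.571) / ln(10.02) = 0.4520 / 2.3048 = 0.1961

0.196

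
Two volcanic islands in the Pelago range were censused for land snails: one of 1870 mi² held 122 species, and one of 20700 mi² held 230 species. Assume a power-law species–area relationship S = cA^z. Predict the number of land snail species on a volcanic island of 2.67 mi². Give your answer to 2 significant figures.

22

z = ln(230/122) / ln(20700/1870) = 0.6341 / 2.4042 = 0.2637
c = 122 / 1870^0.2637 = 122 / 7.293 = 16.73
S₃ = 16.73 × 2.67^0.2637 = 16.73 × 1.296 ≈ 21.68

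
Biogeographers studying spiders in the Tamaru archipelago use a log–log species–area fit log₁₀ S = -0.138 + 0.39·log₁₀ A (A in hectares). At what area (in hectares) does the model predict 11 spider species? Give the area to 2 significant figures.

11 = 0.7278 × A^0.39  ⇒  A^0.39 = 11/0.7278 = 15.11
ln A = ln(15.11) / 0.39 = 2.7157 / 0.39 = 6.9632
A = e^6.9632 ≈ 1057 hectares

1100 hectares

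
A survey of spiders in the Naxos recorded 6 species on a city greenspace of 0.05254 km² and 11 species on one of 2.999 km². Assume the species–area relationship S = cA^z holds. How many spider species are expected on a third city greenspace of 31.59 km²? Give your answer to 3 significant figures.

15.7

z = ln(11/6) / ln(2.999/0.05254) = 0.6061 / 4.0445 = 0.1499
c = 6 / 0.05254^0.1499 = 6 / 0.643 = 9.331
S₃ = 9.331 × 31.59^0.1499 = 9.331 × 1.678 ≈ 15.65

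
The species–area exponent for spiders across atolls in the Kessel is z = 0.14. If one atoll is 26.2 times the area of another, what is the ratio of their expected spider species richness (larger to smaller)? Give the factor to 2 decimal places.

1.58

S₂/S₁ = (A₂/A₁)^z = 26.2^0.14
ln(S₂/S₁) = 0.14 × ln 26.2 = 0.14 × 3.2658 = 0.4572
S₂/S₁ = e^0.4572 ≈ 1.58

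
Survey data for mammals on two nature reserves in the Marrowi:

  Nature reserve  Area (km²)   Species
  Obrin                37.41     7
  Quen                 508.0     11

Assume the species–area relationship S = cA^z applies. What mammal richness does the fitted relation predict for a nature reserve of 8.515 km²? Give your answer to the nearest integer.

z = ln(11/7) / ln(508/37.41) = 0.4520 / 2.6085 = 0.1733
c = 7 / 37.41^0.1733 = 7 / 1.873 = 3.737
S₃ = 3.737 × 8.515^0.1733 = 3.737 × 1.449 ≈ 5.417

5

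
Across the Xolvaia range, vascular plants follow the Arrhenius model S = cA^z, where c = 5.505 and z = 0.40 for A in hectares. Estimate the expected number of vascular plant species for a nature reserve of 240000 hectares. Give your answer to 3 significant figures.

S = 5.505 × 240000^0.4
ln S = ln 5.505 + 0.4 × ln 240000 = 1.7057 + 0.4 × 12.3884 = 6.6610
S = e^6.6610 ≈ 781.3

781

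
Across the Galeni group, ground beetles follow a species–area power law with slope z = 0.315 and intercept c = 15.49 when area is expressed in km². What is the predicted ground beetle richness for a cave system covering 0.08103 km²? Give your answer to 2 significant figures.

7.0

S = 15.49 × 0.08103^0.315 = 15.49 × 0.4531 ≈ 7.019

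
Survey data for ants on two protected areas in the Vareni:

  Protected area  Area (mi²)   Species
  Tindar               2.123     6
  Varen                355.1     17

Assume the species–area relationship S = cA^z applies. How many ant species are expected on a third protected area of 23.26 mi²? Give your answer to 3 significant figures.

z = ln(17/6) / ln(355.1/2.123) = 1.0415 / 5.1196 = 0.2034
c = 6 / 2.123^0.2034 = 6 / 1.165 = 5.148
S₃ = 5.148 × 23.26^0.2034 = 5.148 × 1.897 ≈ 9.764

9.76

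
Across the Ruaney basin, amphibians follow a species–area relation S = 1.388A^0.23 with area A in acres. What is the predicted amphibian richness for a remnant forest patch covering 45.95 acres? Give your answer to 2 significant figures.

S = 1.388 × 45.95^0.23
ln S = ln 1.388 + 0.23 × ln 45.95 = 0.3279 + 0.23 × 3.8276 = 1.2082
S = e^1.2082 ≈ 3.347

3.3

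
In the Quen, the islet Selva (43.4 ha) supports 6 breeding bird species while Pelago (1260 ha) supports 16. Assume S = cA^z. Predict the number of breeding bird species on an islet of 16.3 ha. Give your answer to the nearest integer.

z = ln(16/6) / ln(1260/43.4) = 0.9808 / 3.3684 = 0.2912
c = 6 / 43.4^0.2912 = 6 / 2.998 = 2.001
S₃ = 2.001 × 16.3^0.2912 = 2.001 × 2.254 ≈ 4.511

5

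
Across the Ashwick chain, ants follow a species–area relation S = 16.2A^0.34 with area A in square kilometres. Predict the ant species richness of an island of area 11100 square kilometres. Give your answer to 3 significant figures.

385

S = 16.2 × 11100^0.34 = 16.2 × 23.74 ≈ 384.5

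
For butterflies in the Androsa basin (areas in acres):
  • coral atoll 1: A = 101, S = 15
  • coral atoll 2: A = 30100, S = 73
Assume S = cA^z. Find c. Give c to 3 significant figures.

z = ln(S₂/S₁) / ln(A₂/A₁) = ln(73/15) / ln(30100/101) = 1.5824 / 5.6972 = 0.2778
c = S₁ / A₁^z = 15 / 101^0.2778 = 15 / 3.603 = 4.163

4.16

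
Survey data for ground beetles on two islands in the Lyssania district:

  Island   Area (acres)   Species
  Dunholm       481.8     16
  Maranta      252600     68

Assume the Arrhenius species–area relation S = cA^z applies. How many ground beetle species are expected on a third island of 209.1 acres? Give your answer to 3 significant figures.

z = ln(68/16) / ln(252600/481.8) = 1.4469 / 6.2620 = 0.2311
c = 16 / 481.8^0.2311 = 16 / 4.168 = 3.839
S₃ = 3.839 × 209.1^0.2311 = 3.839 × 3.437 ≈ 13.19

13.2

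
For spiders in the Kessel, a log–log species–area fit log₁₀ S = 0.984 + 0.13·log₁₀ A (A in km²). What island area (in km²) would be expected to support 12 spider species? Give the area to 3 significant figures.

5.40 km²

12 = 9.638 × A^0.13  ⇒  A^0.13 = 12/9.638 = 1.245
ln A = ln(1.245) / 0.13 = 0.2192 / 0.13 = 1.6859
A = e^1.6859 ≈ 5.397 km²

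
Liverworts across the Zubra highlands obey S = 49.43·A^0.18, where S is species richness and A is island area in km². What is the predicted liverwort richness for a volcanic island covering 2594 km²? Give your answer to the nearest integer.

S = 49.43 × 2594^0.18
ln S = ln 49.43 + 0.18 × ln 2594 = 3.9006 + 0.18 × 7.8610 = 5.3155
S = e^5.3155 ≈ 203.5

203 species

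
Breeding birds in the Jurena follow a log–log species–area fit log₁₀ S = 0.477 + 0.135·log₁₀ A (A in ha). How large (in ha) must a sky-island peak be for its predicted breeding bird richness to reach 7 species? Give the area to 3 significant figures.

7 = 2.999 × A^0.135  ⇒  A^0.135 = 7/2.999 = 2.334
ln A = ln(2.334) / 0.135 = 0.8476 / 0.135 = 6.2783
A = e^6.2783 ≈ 532.9 ha

533 ha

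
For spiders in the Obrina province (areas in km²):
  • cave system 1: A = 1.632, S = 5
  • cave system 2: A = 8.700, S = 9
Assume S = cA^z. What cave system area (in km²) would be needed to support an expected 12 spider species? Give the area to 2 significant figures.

z = ln(9/5) / ln(8.7/1.632) = 0.5878 / 1.6735 = 0.3512
c = 5 / 1.632^0.3512 = 5 / 1.188 = 4.21
A = (12/4.21)^(1/0.3512) ⇒ ln A = ln(2.851)/0.3512 = 2.9824
A = e^2.9824 ≈ 19.74 km²

20 km²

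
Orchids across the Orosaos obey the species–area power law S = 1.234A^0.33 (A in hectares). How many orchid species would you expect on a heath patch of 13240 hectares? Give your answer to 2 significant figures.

S = 1.234 × 13240^0.33
ln S = ln 1.234 + 0.33 × ln 13240 = 0.2103 + 0.33 × 9.4910 = 3.3423
S = e^3.3423 ≈ 28.28

28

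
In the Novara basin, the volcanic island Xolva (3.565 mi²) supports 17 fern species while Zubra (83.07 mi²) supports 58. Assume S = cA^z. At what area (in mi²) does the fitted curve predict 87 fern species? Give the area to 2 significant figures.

240 mi²

z = ln(58/17) / ln(83.07/3.565) = 1.2272 / 3.1485 = 0.3898
c = 17 / 3.565^0.3898 = 17 / 1.641 = 10.36
A = (87/10.36)^(1/0.3898) ⇒ ln A = ln(8.399)/0.3898 = 5.4599
A = e^5.4599 ≈ 235.1 mi²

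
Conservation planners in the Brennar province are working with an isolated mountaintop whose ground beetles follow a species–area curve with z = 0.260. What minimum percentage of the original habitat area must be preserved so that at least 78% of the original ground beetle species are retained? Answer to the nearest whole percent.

38%

Need (A_new/A_old)^0.26 = 0.78, so A_new/A_old = 0.78^(1/0.26) = 0.78^3.846
ln(A_new/A_old) = ln 0.78 / 0.26 = -0.2485 / 0.26 = -0.9556
A_new/A_old = e^-0.9556 ≈ 0.3846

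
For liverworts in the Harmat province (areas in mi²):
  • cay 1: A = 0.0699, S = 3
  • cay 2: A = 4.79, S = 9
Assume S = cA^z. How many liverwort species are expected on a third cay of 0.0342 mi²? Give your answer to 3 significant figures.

z = ln(9/3) / ln(4.79/0.0699) = 1.0986 / 4.2272 = 0.2599
c = 3 / 0.0699^0.2599 = 3 / 0.5008 = 5.99
S₃ = 5.99 × 0.0342^0.2599 = 5.99 × 0.4159 ≈ 2.491

2.49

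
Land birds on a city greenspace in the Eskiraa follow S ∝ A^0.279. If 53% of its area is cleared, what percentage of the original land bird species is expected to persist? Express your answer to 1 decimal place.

S_new/S_old = (A_new/A_old)^z = 0.47^0.279
= exp(0.279 × ln 0.47) = exp(0.279 × -0.7550) = exp(-0.2107) ≈ 0.8101

81.0%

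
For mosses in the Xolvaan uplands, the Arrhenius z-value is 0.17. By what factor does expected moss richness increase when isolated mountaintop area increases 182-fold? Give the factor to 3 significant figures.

2.42

S₂/S₁ = (A₂/A₁)^z = 182^0.17
ln(S₂/S₁) = 0.17 × ln 182 = 0.17 × 5.2040 = 0.8847
S₂/S₁ = e^0.8847 ≈ 2.422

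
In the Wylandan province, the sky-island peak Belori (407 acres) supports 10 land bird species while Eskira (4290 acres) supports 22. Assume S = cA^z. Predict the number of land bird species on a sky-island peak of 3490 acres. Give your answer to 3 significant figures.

20.5

z = ln(22/10) / ln(4290/407) = 0.7885 / 2.3552 = 0.3348
c = 10 / 407^0.3348 = 10 / 7.475 = 1.338
S₃ = 1.338 × 3490^0.3348 = 1.338 × 15.35 ≈ 20.53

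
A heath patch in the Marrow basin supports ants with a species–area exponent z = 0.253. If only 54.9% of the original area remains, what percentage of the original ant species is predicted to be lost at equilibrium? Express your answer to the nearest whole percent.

14%

S_new/S_old = (A_new/A_old)^z = 0.549^0.253
= exp(0.253 × ln 0.549) = exp(0.253 × -0.5997) = exp(-0.1517) ≈ 0.8592
Fraction lost = 1 − 0.8592 = 0.1408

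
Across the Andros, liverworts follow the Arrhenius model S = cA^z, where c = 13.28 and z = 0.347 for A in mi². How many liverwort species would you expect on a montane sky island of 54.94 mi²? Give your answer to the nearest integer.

S = 13.28 × 54.94^0.347 = 13.28 × 4.016 ≈ 53.33

53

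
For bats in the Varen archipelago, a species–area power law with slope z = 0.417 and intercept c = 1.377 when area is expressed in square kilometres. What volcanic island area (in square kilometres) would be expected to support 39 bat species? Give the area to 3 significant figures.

3040 square kilometres

39 = 1.377 × A^0.417  ⇒  A^0.417 = 39/1.377 = 28.32
ln A = ln(28.32) / 0.417 = 3.3437 / 0.417 = 8.0184
A = e^8.0184 ≈ 3036 square kilometres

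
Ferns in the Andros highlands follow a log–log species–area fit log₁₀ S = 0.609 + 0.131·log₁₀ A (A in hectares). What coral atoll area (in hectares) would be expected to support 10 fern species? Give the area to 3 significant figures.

965 hectares

10 = 4.064 × A^0.131  ⇒  A^0.131 = 10/4.064 = 2.46
ln A = ln(2.46) / 0.131 = 0.9003 / 0.131 = 6.8726
A = e^6.8726 ≈ 965.5 hectares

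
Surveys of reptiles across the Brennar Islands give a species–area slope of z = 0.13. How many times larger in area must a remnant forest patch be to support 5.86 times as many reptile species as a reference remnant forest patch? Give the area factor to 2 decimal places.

(A₂/A₁)^0.13 = 5.86, so A₂/A₁ = 5.86^(1/0.13) = 5.86^7.692
ln(A₂/A₁) = ln 5.86 / 0.13 = 1.7681 / 0.13 = 13.6012
A₂/A₁ = e^13.6012 ≈ 807058

807057.98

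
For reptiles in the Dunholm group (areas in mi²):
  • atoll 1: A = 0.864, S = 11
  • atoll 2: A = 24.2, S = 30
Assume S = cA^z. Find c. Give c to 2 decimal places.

z = ln(S₂/S₁) / ln(A₂/A₁) = ln(30/11) / ln(24.2/0.864) = 1.0033 / 3.3325 = 0.3011
c = S₁ / A₁^z = 11 / 0.864^0.3011 = 11 / 0.9569 = 11.49

11.49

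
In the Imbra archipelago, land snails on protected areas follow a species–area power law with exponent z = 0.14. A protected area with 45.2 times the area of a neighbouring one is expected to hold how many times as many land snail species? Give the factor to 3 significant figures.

S₂/S₁ = (A₂/A₁)^z = 45.2^0.14
ln(S₂/S₁) = 0.14 × ln 45.2 = 0.14 × 3.8111 = 0.5336
S₂/S₁ = e^0.5336 ≈ 1.705

1.70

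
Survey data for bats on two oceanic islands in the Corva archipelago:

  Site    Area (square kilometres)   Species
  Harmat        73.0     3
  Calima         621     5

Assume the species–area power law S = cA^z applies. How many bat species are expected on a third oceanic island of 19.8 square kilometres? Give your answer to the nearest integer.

2

z = ln(5/3) / ln(621/73) = 0.5108 / 2.1409 = 0.2386
c = 3 / 73^0.2386 = 3 / 2.784 = 1.078
S₃ = 1.078 × 19.8^0.2386 = 1.078 × 2.039 ≈ 2.197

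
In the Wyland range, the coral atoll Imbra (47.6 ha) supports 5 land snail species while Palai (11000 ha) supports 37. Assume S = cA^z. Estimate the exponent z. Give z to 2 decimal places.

0.37

Taking logs: ln S = ln c + z ln A, so z = (ln S₂ − ln S₁)/(ln A₂ − ln A₁).
z = ln(37/5) / ln(11000/47.6) = ln(7.4) / ln(231.1) = 2.0015 / 5.4428 = 0.3677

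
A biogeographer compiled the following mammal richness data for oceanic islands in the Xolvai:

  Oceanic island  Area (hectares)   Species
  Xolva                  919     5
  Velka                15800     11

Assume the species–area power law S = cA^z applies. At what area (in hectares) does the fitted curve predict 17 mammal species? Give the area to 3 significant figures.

76000 hectares

z = ln(11/5) / ln(15800/919) = 0.7885 / 2.8445 = 0.2772
c = 5 / 919^0.2772 = 5 / 6.628 = 0.7543
A = (17/0.7543)^(1/0.2772) ⇒ ln A = ln(22.54)/0.2772 = 11.2382
A = e^11.2382 ≈ 75981 hectares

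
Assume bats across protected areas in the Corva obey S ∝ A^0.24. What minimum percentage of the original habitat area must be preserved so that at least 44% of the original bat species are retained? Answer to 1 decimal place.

3.3%

Need (A_new/A_old)^0.24 = 0.44, so A_new/A_old = 0.44^(1/0.24) = 0.44^4.167
ln(A_new/A_old) = ln 0.44 / 0.24 = -0.8210 / 0.24 = -3.4208
A_new/A_old = e^-3.4208 ≈ 0.03269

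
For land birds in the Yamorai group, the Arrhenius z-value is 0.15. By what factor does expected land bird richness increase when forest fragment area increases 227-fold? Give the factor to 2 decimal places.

S₂/S₁ = (A₂/A₁)^z = 227^0.15
ln(S₂/S₁) = 0.15 × ln 227 = 0.15 × 5.4250 = 0.8137
S₂/S₁ = e^0.8137 ≈ 2.256

2.26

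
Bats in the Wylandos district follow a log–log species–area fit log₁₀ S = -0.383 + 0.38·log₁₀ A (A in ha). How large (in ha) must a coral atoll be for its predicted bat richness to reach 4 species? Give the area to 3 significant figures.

391 ha

4 = 0.414 × A^0.38  ⇒  A^0.38 = 4/0.414 = 9.662
ln A = ln(9.662) / 0.38 = 2.2682 / 0.38 = 5.9689
A = e^5.9689 ≈ 391.1 ha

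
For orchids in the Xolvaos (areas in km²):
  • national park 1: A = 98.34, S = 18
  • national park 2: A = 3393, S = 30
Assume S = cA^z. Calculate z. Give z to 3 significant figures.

0.144

Taking logs: ln S = ln c + z ln A, so z = (ln S₂ − ln S₁)/(ln A₂ − ln A₁).
z = ln(30/18) / ln(3393/98.34) = ln(1.667) / ln(34.5) = 0.5108 / 3.5410 = 0.1443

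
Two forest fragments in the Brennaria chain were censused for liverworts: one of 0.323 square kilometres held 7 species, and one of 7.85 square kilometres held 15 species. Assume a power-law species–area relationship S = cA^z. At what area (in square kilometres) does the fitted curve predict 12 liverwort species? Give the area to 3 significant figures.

z = ln(15/7) / ln(7.85/0.323) = 0.7621 / 3.1906 = 0.2389
c = 7 / 0.323^0.2389 = 7 / 0.7634 = 9.169
A = (12/9.169)^(1/0.2389) ⇒ ln A = ln(1.309)/0.2389 = 1.1263
A = e^1.1263 ≈ 3.084 square kilometres

3.08 square kilometres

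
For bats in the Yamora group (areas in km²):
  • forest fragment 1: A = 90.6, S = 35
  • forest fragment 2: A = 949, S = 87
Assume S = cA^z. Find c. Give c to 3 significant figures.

6.10

z = ln(S₂/S₁) / ln(A₂/A₁) = ln(87/35) / ln(949/90.6) = 0.9106 / 2.3490 = 0.3876
c = S₁ / A₁^z = 35 / 90.6^0.3876 = 35 / 5.737 = 6.101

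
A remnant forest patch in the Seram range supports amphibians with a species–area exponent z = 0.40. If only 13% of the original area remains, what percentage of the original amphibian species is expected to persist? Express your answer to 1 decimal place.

S_new/S_old = (A_new/A_old)^z = 0.13^0.4
= exp(0.4 × ln 0.13) = exp(0.4 × -2.0402) = exp(-0.8161) ≈ 0.4422

44.2%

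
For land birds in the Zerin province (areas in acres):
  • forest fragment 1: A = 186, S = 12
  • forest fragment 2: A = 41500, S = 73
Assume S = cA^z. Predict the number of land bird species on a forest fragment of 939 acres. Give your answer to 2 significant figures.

21

z = ln(73/12) / ln(41500/186) = 1.8056 / 5.4077 = 0.3339
c = 12 / 186^0.3339 = 12 / 5.725 = 2.096
S₃ = 2.096 × 939^0.3339 = 2.096 × 9.829 ≈ 20.6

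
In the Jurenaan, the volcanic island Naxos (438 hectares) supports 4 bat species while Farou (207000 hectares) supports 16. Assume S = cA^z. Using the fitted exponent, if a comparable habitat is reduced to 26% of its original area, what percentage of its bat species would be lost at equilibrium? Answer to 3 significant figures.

26.2%

z = ln(16/4) / ln(207000/438) = 1.3863 / 6.1583 = 0.2251
S_new/S_old = (A_new/A_old)^z = 0.26^0.2251 = exp(0.2251 × -1.3471) = 0.7384
Fraction lost = 1 − 0.7384 = 0.2616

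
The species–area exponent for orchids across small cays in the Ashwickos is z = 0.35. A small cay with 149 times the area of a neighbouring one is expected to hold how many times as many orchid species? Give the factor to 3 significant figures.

S₂/S₁ = (A₂/A₁)^z = 149^0.35
ln(S₂/S₁) = 0.35 × ln 149 = 0.35 × 5.0039 = 1.7514
S₂/S₁ = e^1.7514 ≈ 5.763

5.76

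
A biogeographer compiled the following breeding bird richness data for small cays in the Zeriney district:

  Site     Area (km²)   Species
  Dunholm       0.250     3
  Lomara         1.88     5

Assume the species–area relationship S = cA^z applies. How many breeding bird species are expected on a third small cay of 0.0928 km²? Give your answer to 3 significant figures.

z = ln(5/3) / ln(1.88/0.25) = 0.5108 / 2.0176 = 0.2532
c = 3 / 0.25^0.2532 = 3 / 0.704 = 4.261
S₃ = 4.261 × 0.0928^0.2532 = 4.261 × 0.5478 ≈ 2.334

2.33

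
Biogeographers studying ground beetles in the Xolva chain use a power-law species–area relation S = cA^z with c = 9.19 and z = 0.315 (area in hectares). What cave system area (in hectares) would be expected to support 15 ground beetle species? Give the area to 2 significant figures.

4.7 hectares

15 = 9.19 × A^0.315  ⇒  A^0.315 = 15/9.19 = 1.632
ln A = ln(1.632) / 0.315 = 0.4899 / 0.315 = 1.5553
A = e^1.5553 ≈ 4.737 hectares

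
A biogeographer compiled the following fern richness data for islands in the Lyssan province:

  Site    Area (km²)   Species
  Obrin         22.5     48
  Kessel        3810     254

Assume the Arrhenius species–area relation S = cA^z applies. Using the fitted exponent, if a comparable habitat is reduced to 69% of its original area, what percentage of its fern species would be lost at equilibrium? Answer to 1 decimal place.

11.3%

z = ln(254/48) / ln(3810/22.5) = 1.6661 / 5.1319 = 0.3247
S_new/S_old = (A_new/A_old)^z = 0.69^0.3247 = exp(0.3247 × -0.3711) = 0.8865
Fraction lost = 1 − 0.8865 = 0.1135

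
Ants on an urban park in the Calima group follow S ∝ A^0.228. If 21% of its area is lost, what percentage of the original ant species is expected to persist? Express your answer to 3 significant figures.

S_new/S_old = (A_new/A_old)^z = 0.79^0.228
= exp(0.228 × ln 0.79) = exp(0.228 × -0.2357) = exp(-0.0537) ≈ 0.9477

94.8%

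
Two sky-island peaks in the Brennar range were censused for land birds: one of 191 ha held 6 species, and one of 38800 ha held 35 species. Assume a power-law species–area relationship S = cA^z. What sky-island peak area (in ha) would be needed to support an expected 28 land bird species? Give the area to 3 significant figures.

19800 ha

z = ln(35/6) / ln(38800/191) = 1.7636 / 5.3139 = 0.3319
c = 6 / 191^0.3319 = 6 / 5.715 = 1.05
A = (28/1.05)^(1/0.3319) ⇒ ln A = ln(26.67)/0.3319 = 9.8938
A = e^9.8938 ≈ 19808 ha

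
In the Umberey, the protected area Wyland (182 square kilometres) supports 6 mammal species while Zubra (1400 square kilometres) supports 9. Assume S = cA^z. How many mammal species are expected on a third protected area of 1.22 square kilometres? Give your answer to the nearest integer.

z = ln(9/6) / ln(1400/182) = 0.4055 / 2.0402 = 0.1987
c = 6 / 182^0.1987 = 6 / 2.813 = 2.133
S₃ = 2.133 × 1.22^0.1987 = 2.133 × 1.04 ≈ 2.219

2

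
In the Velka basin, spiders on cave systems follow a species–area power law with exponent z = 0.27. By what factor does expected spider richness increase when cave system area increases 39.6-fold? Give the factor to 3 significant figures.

S₂/S₁ = (A₂/A₁)^z = 39.6^0.27
ln(S₂/S₁) = 0.27 × ln 39.6 = 0.27 × 3.6788 = 0.9933
S₂/S₁ = e^0.9933 ≈ 2.7

2.70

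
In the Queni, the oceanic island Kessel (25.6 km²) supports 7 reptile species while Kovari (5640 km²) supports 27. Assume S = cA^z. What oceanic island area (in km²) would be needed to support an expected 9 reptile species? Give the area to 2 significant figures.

70 km²

z = ln(27/7) / ln(5640/25.6) = 1.3499 / 5.3950 = 0.2502
c = 7 / 25.6^0.2502 = 7 / 2.251 = 3.11
A = (9/3.11)^(1/0.2502) ⇒ ln A = ln(2.894)/0.2502 = 4.2470
A = e^4.2470 ≈ 69.89 km²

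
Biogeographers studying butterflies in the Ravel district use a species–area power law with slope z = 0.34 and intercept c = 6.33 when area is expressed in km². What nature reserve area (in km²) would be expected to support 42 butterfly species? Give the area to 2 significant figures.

42 = 6.33 × A^0.34  ⇒  A^0.34 = 42/6.33 = 6.635
ln A = ln(6.635) / 0.34 = 1.8924 / 0.34 = 5.5658
A = e^5.5658 ≈ 261.3 km²

260 km²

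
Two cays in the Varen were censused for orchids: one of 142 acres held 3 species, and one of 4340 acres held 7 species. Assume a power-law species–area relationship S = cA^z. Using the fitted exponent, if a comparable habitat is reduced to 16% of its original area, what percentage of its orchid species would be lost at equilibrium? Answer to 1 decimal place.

z = ln(7/3) / ln(4340/142) = 0.8473 / 3.4198 = 0.2478
S_new/S_old = (A_new/A_old)^z = 0.16^0.2478 = exp(0.2478 × -1.8326) = 0.6351
Fraction lost = 1 − 0.6351 = 0.3649

36.5%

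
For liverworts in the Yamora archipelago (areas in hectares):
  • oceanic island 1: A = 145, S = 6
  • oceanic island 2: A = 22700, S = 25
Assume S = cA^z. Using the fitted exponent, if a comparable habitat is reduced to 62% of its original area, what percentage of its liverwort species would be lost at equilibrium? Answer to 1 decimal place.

z = ln(25/6) / ln(22700/145) = 1.4271 / 5.0534 = 0.2824
S_new/S_old = (A_new/A_old)^z = 0.62^0.2824 = exp(0.2824 × -0.4780) = 0.8737
Fraction lost = 1 − 0.8737 = 0.1263

12.6%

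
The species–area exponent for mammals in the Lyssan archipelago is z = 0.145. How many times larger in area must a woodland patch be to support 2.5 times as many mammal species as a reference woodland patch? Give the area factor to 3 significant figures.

(A₂/A₁)^0.145 = 2.5, so A₂/A₁ = 2.5^(1/0.145) = 2.5^6.897
ln(A₂/A₁) = ln 2.5 / 0.145 = 0.9163 / 0.145 = 6.3192
A₂/A₁ = e^6.3192 ≈ 555.2

555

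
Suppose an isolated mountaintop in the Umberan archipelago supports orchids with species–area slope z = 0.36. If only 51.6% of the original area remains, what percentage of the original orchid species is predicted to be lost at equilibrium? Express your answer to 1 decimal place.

S_new/S_old = (A_new/A_old)^z = 0.516^0.36
= exp(0.36 × ln 0.516) = exp(0.36 × -0.6616) = exp(-0.2382) ≈ 0.7881
Fraction lost = 1 − 0.7881 = 0.2119

21.2%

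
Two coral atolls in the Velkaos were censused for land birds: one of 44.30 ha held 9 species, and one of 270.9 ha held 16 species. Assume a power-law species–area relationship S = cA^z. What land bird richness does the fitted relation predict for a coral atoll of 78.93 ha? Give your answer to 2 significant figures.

z = ln(16/9) / ln(270.9/44.3) = 0.5754 / 1.8108 = 0.3177
c = 9 / 44.3^0.3177 = 9 / 3.335 = 2.698
S₃ = 2.698 × 78.93^0.3177 = 2.698 × 4.007 ≈ 10.81

11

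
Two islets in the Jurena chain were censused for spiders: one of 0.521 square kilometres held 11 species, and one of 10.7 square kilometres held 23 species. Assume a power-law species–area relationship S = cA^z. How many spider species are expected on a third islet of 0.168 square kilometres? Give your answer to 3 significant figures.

z = ln(23/11) / ln(10.7/0.521) = 0.7376 / 3.0222 = 0.2441
c = 11 / 0.521^0.2441 = 11 / 0.8529 = 12.9
S₃ = 12.9 × 0.168^0.2441 = 12.9 × 0.647 ≈ 8.345

8.35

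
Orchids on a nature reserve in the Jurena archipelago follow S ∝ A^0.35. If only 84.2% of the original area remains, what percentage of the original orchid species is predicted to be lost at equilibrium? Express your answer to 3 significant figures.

S_new/S_old = (A_new/A_old)^z = 0.842^0.35
= exp(0.35 × ln 0.842) = exp(0.35 × -0.1720) = exp(-0.0602) ≈ 0.9416
Fraction lost = 1 − 0.9416 = 0.05842

5.84%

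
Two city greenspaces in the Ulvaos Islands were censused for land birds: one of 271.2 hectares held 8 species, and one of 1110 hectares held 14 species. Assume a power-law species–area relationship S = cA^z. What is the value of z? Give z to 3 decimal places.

Taking logs: ln S = ln c + z ln A, so z = (ln S₂ − ln S₁)/(ln A₂ − ln A₁).
z = ln(14/8) / ln(1110/271.2) = ln(1.75) / ln(4.093) = 0.5596 / 1.4093 = 0.3971

0.397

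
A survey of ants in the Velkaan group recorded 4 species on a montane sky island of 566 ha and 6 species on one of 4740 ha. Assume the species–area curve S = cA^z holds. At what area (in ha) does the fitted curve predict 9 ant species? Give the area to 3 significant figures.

z = ln(6/4) / ln(4740/566) = 0.4055 / 2.1252 = 0.1908
c = 4 / 566^0.1908 = 4 / 3.351 = 1.194
A = (9/1.194)^(1/0.1908) ⇒ ln A = ln(7.54)/0.1908 = 10.5890
A = e^10.5890 ≈ 39695 ha

39700 ha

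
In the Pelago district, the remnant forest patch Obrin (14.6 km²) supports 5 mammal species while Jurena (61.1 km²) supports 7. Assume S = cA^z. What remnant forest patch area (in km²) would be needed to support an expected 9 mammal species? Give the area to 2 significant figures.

z = ln(7/5) / ln(61.1/14.6) = 0.3365 / 1.4315 = 0.2351
c = 5 / 14.6^0.2351 = 5 / 1.878 = 2.662
A = (9/2.662)^(1/0.2351) ⇒ ln A = ln(3.38)/0.2351 = 5.1817
A = e^5.1817 ≈ 178 km²

180 km²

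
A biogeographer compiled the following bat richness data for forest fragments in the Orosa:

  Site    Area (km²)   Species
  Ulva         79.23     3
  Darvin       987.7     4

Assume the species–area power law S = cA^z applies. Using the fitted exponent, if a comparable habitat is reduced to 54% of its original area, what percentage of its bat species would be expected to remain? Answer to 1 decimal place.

93.2%

z = ln(4/3) / ln(987.7/79.23) = 0.2877 / 2.5230 = 0.1140
S_new/S_old = (A_new/A_old)^z = 0.54^0.1140 = exp(0.1140 × -0.6162) = 0.9322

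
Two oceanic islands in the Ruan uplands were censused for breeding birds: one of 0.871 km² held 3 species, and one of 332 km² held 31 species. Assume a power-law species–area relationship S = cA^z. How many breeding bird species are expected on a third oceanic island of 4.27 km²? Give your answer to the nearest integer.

z = ln(31/3) / ln(332/0.871) = 2.3354 / 5.9432 = 0.3929
c = 3 / 0.871^0.3929 = 3 / 0.9472 = 3.167
S₃ = 3.167 × 4.27^0.3929 = 3.167 × 1.769 ≈ 5.603

6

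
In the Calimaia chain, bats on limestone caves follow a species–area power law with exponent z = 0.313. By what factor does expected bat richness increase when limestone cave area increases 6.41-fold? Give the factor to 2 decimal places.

1.79

S₂/S₁ = (A₂/A₁)^z = 6.41^0.313
ln(S₂/S₁) = 0.313 × ln 6.41 = 0.313 × 1.8579 = 0.5815
S₂/S₁ = e^0.5815 ≈ 1.789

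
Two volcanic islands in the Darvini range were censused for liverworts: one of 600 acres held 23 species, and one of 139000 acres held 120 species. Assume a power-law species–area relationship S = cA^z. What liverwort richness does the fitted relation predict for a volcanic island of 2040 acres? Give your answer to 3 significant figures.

33.3

z = ln(120/23) / ln(139000/600) = 1.6520 / 5.4453 = 0.3034
c = 23 / 600^0.3034 = 23 / 6.964 = 3.303
S₃ = 3.303 × 2040^0.3034 = 3.303 × 10.09 ≈ 33.34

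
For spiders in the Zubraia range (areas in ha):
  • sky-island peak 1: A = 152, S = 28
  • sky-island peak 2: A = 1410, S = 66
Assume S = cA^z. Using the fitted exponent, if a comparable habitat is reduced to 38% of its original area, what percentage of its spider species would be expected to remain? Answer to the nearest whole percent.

69%

z = ln(66/28) / ln(1410/152) = 0.8575 / 2.2275 = 0.3849
S_new/S_old = (A_new/A_old)^z = 0.38^0.3849 = exp(0.3849 × -0.9676) = 0.689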